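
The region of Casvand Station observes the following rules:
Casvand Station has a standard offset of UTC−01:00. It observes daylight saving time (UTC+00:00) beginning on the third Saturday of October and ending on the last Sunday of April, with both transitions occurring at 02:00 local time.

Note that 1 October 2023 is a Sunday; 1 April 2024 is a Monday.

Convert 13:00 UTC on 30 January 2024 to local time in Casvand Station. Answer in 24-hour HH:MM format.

13:00

1 October 2023 is a Sunday, so the first Saturday is October 7 and the third is October 21.
1 April 2024 is a Monday, so Sundays fall on 7, 14, 21, 28; the last is April 28.
At the standard offset (UTC−01:00), 13:00 UTC − 1h = 12:00 Casvand Station standard time.
Daylight saving runs 21 October 2023 – 28 April 2024; the standard-time date in Casvand Station, 30 January 2024, is inside that window, so Casvand Station is at UTC+00:00.
13:00 UTC + 0h = 13:00 local.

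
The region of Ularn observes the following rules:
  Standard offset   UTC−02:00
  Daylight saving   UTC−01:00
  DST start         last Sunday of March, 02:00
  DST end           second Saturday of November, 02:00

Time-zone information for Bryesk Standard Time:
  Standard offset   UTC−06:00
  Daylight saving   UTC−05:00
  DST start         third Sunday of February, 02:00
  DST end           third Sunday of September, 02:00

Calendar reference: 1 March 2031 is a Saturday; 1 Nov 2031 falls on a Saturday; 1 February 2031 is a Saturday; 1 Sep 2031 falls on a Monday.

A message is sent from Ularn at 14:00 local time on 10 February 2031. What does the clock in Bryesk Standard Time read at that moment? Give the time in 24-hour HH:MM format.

10:00

1 March 2031 is a Saturday, so Sundays fall on 2, 9, 16, 23, 30; the last is March 30.
1 November 2031 is a Saturday, so the first Saturday is November 1 and the second is November 8.
10 February 2031 does not fall between 30 March and 8 November, so daylight saving is not in effect and Ularn is at UTC−02:00.
14:00 Ularn + 2h = 16:00 UTC.
1 February 2031 is a Saturday, so the first Sunday is February 2 and the third is February 16.
1 September 2031 is a Monday, so the first Sunday is September 7 and the third is September 21.
At the standard offset (UTC−06:00), 16:00 UTC − 6h = 10:00 Bryesk Standard Time standard time.
The standard-time date in Bryesk Standard Time, 10 February 2031, does not fall between 16 February and 21 September, so daylight saving is not in effect and Bryesk Standard Time is at UTC−06:00.
16:00 UTC − 6h = 10:00 Bryesk Standard Time.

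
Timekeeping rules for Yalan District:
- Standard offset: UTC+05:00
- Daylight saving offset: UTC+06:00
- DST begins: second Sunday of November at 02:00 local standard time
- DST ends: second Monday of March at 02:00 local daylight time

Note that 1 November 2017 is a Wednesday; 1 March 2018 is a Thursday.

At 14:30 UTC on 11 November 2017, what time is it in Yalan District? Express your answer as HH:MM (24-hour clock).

1 November 2017 is a Wednesday, so the first Sunday is November 5 and the second is November 12.
1 March 2018 is a Thursday, so the first Monday is March 5 and the second is March 12.
At the standard offset (UTC+05:00), 14:30 UTC + 5h = 19:30 Yalan District standard time.
The standard-time date in Yalan District, 11 November 2017, does not fall between 12 November 2017 and 12 March 2018, so daylight saving is not in effect and Yalan District is at UTC+05:00.
14:30 UTC + 5h = 19:30 local.

19:30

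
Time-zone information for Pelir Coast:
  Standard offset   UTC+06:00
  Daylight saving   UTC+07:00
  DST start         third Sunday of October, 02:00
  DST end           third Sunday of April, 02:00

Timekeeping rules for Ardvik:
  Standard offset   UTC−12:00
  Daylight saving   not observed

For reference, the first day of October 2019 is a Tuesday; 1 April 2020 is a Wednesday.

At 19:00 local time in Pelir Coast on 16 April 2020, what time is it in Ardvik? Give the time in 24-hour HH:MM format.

1 October 2019 is a Tuesday, so the first Sunday is October 6 and the third is October 20.
1 April 2020 is a Wednesday, so the first Sunday is April 5 and the third is April 19.
Daylight saving runs 20 October 2019 – 19 April 2020; 16 April 2020 is inside that window, so Pelir Coast is at UTC+07:00.
19:00 Pelir Coast − 7h = 12:00 UTC.
Ardvik stays on UTC−12:00 all year.
12:00 UTC − 12h = 00:00 Ardvik.

00:00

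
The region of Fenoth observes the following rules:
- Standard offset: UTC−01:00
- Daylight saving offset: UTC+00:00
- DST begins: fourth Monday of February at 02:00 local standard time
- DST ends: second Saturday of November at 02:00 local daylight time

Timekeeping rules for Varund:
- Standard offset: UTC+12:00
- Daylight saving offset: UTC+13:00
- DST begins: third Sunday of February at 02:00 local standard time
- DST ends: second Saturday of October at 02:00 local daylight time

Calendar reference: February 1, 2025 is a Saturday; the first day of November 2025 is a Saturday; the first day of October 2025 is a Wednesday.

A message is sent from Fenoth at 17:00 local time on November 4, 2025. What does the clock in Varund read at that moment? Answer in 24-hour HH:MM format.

1 February 2025 is a Saturday, so the first Monday is February 3 and the fourth is February 24.
1 November 2025 is a Saturday, so the first Saturday is November 1 and the second is November 8.
November 4, 2025 falls between 24 February and 8 November, so daylight saving is in effect and Fenoth is at UTC+00:00.
17:00 Fenoth − 0h = 17:00 UTC.
1 February 2025 is a Saturday, so the first Sunday is February 2 and the third is February 16.
1 October 2025 is a Wednesday, so the first Saturday is October 4 and the second is October 11.
At the standard offset (UTC+12:00), 17:00 UTC + 12h = 05:00 Varund standard time (rolling into the next day, 5 November 2025).
The standard-time date in Varund, November 5, 2025, does not fall between 16 February and 11 October, so daylight saving is not in effect and Varund is at UTC+12:00.
17:00 UTC + 12h = 05:00 Varund (rolling into the next day, 5 November 2025).

05:00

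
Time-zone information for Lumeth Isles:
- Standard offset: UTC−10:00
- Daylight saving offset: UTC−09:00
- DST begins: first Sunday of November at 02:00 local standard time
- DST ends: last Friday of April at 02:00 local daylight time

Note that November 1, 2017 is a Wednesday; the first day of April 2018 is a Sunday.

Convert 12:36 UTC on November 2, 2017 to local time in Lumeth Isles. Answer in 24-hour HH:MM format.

02:36

1 November 2017 is a Wednesday, so the first Sunday is November 5.
1 April 2018 is a Sunday, so Fridays fall on 6, 13, 20, 27; the last is April 27.
At the standard offset (UTC−10:00), 12:36 UTC − 10h = 02:36 Lumeth Isles standard time.
The standard-time date in Lumeth Isles, November 2, 2017, is outside the daylight-saving period (5 November 2017 – 27 April 2018), so Lumeth Isles is on standard time, UTC−10:00.
12:36 UTC − 10h = 02:36 local.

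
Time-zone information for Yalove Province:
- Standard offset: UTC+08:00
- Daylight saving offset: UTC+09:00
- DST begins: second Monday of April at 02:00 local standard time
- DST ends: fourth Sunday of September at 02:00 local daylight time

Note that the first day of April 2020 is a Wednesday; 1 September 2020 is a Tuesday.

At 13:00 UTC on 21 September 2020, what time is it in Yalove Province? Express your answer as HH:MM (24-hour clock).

1 April 2020 is a Wednesday, so the first Monday is April 6 and the second is April 13.
1 September 2020 is a Tuesday, so the first Sunday is September 6 and the fourth is September 27.
At the standard offset (UTC+08:00), 13:00 UTC + 8h = 21:00 Yalove Province standard time.
The standard-time date in Yalove Province, 21 September 2020, falls between 13 April and 27 September, so daylight saving is in effect and Yalove Province is at UTC+09:00.
13:00 UTC + 9h = 22:00 local.

22:00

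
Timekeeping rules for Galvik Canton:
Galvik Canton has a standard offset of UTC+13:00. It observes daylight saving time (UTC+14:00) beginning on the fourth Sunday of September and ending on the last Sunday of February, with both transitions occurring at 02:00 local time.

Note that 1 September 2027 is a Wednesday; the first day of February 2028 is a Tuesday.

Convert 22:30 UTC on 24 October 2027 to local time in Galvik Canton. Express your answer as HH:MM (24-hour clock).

1 September 2027 is a Wednesday, so the first Sunday is September 5 and the fourth is September 26.
1 February 2028 is a Tuesday, so Sundays fall on 6, 13, 20, 27; the last is February 27.
At the standard offset (UTC+13:00), 22:30 UTC + 13h = 11:30 Galvik Canton standard time (rolling into the next day, 25 October 2027).
Daylight saving runs 26 September 2027 – 27 February 2028; the standard-time date in Galvik Canton, 25 October 2027, is inside that window, so Galvik Canton is at UTC+14:00.
22:30 UTC + 14h = 12:30 local (rolling into the next day, 25 October 2027).

12:30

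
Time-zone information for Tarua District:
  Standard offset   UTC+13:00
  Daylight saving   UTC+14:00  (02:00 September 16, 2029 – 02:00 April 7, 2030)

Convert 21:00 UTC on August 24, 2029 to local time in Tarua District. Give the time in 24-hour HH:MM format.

10:00

At the standard offset (UTC+13:00), 21:00 UTC + 13h = 10:00 Tarua District standard time (rolling into the next day, 25 August 2029).
The standard-time date in Tarua District, August 25, 2029, is outside the daylight-saving period (16 September 2029 – 7 April 2030), so Tarua District is on standard time, UTC+13:00.
21:00 UTC + 13h = 10:00 local (rolling into the next day, 25 August 2029).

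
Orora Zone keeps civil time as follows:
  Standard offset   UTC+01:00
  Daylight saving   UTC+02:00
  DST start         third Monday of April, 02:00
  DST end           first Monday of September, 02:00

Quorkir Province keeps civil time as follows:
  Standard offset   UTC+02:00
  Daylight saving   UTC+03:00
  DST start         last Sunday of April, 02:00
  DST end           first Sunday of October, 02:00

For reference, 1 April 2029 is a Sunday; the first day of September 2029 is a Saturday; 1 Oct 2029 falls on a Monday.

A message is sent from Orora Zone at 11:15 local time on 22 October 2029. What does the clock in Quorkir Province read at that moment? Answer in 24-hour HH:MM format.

12:15

1 April 2029 is a Sunday, so the first Monday is April 2 and the third is April 16.
1 September 2029 is a Saturday, so the first Monday is September 3.
22 October 2029 is outside the daylight-saving period (16 April – 3 September), so Orora Zone is on standard time, UTC+01:00.
11:15 Orora Zone − 1h = 10:15 UTC.
1 April 2029 is a Sunday, so Sundays fall on 1, 8, 15, 22, 29; the last is April 29.
1 October 2029 is a Monday, so the first Sunday is October 7.
At the standard offset (UTC+02:00), 10:15 UTC + 2h = 12:15 Quorkir Province standard time.
The standard-time date in Quorkir Province, 22 October 2029, does not fall between 29 April and 7 October, so daylight saving is not in effect and Quorkir Province is at UTC+02:00.
10:15 UTC + 2h = 12:15 Quorkir Province.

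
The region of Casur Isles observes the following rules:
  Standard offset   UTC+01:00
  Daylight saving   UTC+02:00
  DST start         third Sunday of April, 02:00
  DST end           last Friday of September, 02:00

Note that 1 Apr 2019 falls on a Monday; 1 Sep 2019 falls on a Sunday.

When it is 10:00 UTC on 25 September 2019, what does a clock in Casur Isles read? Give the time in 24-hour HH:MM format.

12:00

1 April 2019 is a Monday, so the first Sunday is April 7 and the third is April 21.
1 September 2019 is a Sunday, so Fridays fall on 6, 13, 20, 27; the last is September 27.
At the standard offset (UTC+01:00), 10:00 UTC + 1h = 11:00 Casur Isles standard time.
The standard-time date in Casur Isles, 25 September 2019, lies within the daylight-saving period (21 April – 27 September), so Casur Isles is on daylight time, UTC+02:00.
10:00 UTC + 2h = 12:00 local.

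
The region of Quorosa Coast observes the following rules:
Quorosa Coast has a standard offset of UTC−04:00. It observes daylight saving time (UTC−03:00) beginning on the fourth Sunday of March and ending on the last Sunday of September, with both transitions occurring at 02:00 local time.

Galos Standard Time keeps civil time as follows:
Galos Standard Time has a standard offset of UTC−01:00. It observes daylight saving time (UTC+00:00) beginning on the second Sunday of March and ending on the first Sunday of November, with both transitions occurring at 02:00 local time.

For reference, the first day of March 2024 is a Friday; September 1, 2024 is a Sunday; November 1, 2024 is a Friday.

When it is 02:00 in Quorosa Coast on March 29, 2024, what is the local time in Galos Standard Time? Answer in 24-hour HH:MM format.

05:00

1 March 2024 is a Friday, so the first Sunday is March 3 and the fourth is March 24.
1 September 2024 is a Sunday, so Sundays fall on 1, 8, 15, 22, 29; the last is September 29.
Daylight saving runs 24 March – 29 September; March 29, 2024 is inside that window, so Quorosa Coast is at UTC−03:00.
02:00 Quorosa Coast + 3h = 05:00 UTC.
1 March 2024 is a Friday, so the first Sunday is March 3 and the second is March 10.
1 November 2024 is a Friday, so the first Sunday is November 3.
At the standard offset (UTC−01:00), 05:00 UTC − 1h = 04:00 Galos Standard Time standard time.
Daylight saving runs 10 March – 3 November; the standard-time date in Galos Standard Time, March 29, 2024, is inside that window, so Galos Standard Time is at UTC+00:00.
05:00 UTC + 0h = 05:00 Galos Standard Time.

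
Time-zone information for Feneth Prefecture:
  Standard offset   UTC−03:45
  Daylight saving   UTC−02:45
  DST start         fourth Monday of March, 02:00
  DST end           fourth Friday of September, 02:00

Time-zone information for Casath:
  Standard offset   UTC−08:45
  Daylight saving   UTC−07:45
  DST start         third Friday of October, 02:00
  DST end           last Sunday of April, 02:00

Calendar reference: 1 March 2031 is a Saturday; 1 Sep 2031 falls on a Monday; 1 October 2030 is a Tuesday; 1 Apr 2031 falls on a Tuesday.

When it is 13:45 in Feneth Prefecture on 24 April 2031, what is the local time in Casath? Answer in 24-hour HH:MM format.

08:45

1 March 2031 is a Saturday, so the first Monday is March 3 and the fourth is March 24.
1 September 2031 is a Monday, so the first Friday is September 5 and the fourth is September 26.
Daylight saving runs 24 March – 26 September; 24 April 2031 is inside that window, so Feneth Prefecture is at UTC−02:45.
13:45 Feneth Prefecture + 2h45m = 16:30 UTC.
1 October 2030 is a Tuesday, so the first Friday is October 4 and the third is October 18.
1 April 2031 is a Tuesday, so Sundays fall on 6, 13, 20, 27; the last is April 27.
At the standard offset (UTC−08:45), 16:30 UTC − 8h45m = 07:45 Casath standard time.
Daylight saving runs 18 October 2030 – 27 April 2031; the standard-time date in Casath, 24 April 2031, is inside that window, so Casath is at UTC−07:45.
16:30 UTC − 7h45m = 08:45 Casath.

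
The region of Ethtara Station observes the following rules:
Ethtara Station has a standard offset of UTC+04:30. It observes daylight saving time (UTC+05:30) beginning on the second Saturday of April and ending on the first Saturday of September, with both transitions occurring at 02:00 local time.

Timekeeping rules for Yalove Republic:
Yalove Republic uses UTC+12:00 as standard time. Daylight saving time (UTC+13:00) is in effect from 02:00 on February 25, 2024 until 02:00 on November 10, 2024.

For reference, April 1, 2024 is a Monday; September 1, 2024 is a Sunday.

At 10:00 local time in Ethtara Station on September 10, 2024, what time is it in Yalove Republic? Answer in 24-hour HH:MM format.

18:30

1 April 2024 is a Monday, so the first Saturday is April 6 and the second is April 13.
1 September 2024 is a Sunday, so the first Saturday is September 7.
Daylight saving runs 13 April – 7 September; September 10, 2024 is outside that window, so Ethtara Station is on standard time at UTC+04:30.
10:00 Ethtara Station − 4h30m = 05:30 UTC.
At the standard offset (UTC+12:00), 05:30 UTC + 12h = 17:30 Yalove Republic standard time.
Daylight saving runs 25 February – 10 November; the standard-time date in Yalove Republic, September 10, 2024, is inside that window, so Yalove Republic is at UTC+13:00.
05:30 UTC + 13h = 18:30 Yalove Republic.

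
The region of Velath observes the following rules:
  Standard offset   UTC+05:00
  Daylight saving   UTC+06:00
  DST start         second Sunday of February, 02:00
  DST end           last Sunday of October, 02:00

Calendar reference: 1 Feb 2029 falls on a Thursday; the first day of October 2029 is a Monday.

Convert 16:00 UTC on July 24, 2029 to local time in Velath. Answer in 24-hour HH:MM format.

22:00

1 February 2029 is a Thursday, so the first Sunday is February 4 and the second is February 11.
1 October 2029 is a Monday, so Sundays fall on 7, 14, 21, 28; the last is October 28.
At the standard offset (UTC+05:00), 16:00 UTC + 5h = 21:00 Velath standard time.
Daylight saving runs 11 February – 28 October; the standard-time date in Velath, July 24, 2029, is inside that window, so Velath is at UTC+06:00.
16:00 UTC + 6h = 22:00 local.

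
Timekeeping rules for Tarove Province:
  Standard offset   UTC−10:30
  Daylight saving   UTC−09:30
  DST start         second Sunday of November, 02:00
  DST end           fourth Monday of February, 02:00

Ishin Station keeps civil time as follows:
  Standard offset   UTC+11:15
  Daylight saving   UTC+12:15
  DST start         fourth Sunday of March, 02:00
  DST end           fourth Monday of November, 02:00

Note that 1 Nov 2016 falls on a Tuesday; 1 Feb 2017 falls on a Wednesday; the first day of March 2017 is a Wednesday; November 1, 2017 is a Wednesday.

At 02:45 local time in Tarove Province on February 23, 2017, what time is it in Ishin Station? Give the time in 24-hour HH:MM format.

23:30

1 November 2016 is a Tuesday, so the first Sunday is November 6 and the second is November 13.
1 February 2017 is a Wednesday, so the first Monday is February 6 and the fourth is February 27.
Daylight saving runs 13 November 2016 – 27 February 2017; February 23, 2017 is inside that window, so Tarove Province is at UTC−09:30.
02:45 Tarove Province + 9h30m = 12:15 UTC.
1 March 2017 is a Wednesday, so the first Sunday is March 5 and the fourth is March 26.
1 November 2017 is a Wednesday, so the first Monday is November 6 and the fourth is November 27.
At the standard offset (UTC+11:15), 12:15 UTC + 11h15m = 23:30 Ishin Station standard time.
The standard-time date in Ishin Station, February 23, 2017, is outside the daylight-saving period (26 March – 27 November), so Ishin Station is on standard time, UTC+11:15.
12:15 UTC + 11h15m = 23:30 Ishin Station.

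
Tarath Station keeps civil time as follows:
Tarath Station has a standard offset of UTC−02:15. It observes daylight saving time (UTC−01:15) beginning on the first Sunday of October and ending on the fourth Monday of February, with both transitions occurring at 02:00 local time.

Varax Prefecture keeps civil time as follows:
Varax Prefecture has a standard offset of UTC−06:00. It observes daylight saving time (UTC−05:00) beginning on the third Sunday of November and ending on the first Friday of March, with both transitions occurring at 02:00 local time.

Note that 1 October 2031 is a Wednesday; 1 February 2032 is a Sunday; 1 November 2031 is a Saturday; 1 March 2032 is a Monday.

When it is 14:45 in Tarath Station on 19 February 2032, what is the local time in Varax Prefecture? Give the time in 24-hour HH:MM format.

1 October 2031 is a Wednesday, so the first Sunday is October 5.
1 February 2032 is a Sunday, so the first Monday is February 2 and the fourth is February 23.
Daylight saving runs 5 October 2031 – 23 February 2032; 19 February 2032 is inside that window, so Tarath Station is at UTC−01:15.
14:45 Tarath Station + 1h15m = 16:00 UTC.
1 November 2031 is a Saturday, so the first Sunday is November 2 and the third is November 16.
1 March 2032 is a Monday, so the first Friday is March 5.
At the standard offset (UTC−06:00), 16:00 UTC − 6h = 10:00 Varax Prefecture standard time.
The standard-time date in Varax Prefecture, 19 February 2032, falls between 16 November 2031 and 5 March 2032, so daylight saving is in effect and Varax Prefecture is at UTC−05:00.
16:00 UTC − 5h = 11:00 Varax Prefecture.

11:00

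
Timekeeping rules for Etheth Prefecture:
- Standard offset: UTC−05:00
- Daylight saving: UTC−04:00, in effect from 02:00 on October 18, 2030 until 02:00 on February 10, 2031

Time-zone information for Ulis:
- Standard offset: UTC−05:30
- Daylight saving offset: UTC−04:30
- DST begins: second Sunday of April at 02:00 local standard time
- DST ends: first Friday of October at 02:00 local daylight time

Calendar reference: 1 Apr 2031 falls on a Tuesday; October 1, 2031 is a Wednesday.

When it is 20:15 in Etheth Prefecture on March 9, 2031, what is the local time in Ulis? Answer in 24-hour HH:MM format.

March 9, 2031 is outside the daylight-saving period (18 October 2030 – 10 February 2031), so Etheth Prefecture is on standard time, UTC−05:00.
20:15 Etheth Prefecture + 5h = 01:15 UTC (rolling into the next day, 10 March 2031).
1 April 2031 is a Tuesday, so the first Sunday is April 6 and the second is April 13.
1 October 2031 is a Wednesday, so the first Friday is October 3.
At the standard offset (UTC−05:30), 01:15 UTC − 5h30m = 19:45 Ulis standard time (rolling into the previous day, 9 March 2031).
Daylight saving runs 13 April – 3 October; the standard-time date in Ulis, March 9, 2031, is outside that window, so Ulis is on standard time at UTC−05:30.
01:15 UTC − 5h30m = 19:45 Ulis (rolling into the previous day, 9 March 2031).

19:45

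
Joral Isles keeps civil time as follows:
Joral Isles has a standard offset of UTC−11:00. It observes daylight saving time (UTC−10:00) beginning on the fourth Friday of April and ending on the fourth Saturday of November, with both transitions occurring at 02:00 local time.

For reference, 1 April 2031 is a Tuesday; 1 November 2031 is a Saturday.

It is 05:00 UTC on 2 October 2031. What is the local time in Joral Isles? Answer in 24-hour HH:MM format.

1 April 2031 is a Tuesday, so the first Friday is April 4 and the fourth is April 25.
1 November 2031 is a Saturday, so the first Saturday is November 1 and the fourth is November 22.
At the standard offset (UTC−11:00), 05:00 UTC − 11h = 18:00 Joral Isles standard time (rolling into the previous day, 1 October 2031).
The standard-time date in Joral Isles, 1 October 2031, lies within the daylight-saving period (25 April – 22 November), so Joral Isles is on daylight time, UTC−10:00.
05:00 UTC − 10h = 19:00 local (rolling into the previous day, 1 October 2031).

19:00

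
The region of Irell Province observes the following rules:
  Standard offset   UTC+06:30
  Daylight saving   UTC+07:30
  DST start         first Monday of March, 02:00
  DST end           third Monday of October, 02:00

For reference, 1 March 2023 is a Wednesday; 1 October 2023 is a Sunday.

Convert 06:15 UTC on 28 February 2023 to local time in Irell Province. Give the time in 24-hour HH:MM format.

12:45

1 March 2023 is a Wednesday, so the first Monday is March 6.
1 October 2023 is a Sunday, so the first Monday is October 2 and the third is October 16.
At the standard offset (UTC+06:30), 06:15 UTC + 6h30m = 12:45 Irell Province standard time.
The standard-time date in Irell Province, 28 February 2023, does not fall between 6 March and 16 October, so daylight saving is not in effect and Irell Province is at UTC+06:30.
06:15 UTC + 6h30m = 12:45 local.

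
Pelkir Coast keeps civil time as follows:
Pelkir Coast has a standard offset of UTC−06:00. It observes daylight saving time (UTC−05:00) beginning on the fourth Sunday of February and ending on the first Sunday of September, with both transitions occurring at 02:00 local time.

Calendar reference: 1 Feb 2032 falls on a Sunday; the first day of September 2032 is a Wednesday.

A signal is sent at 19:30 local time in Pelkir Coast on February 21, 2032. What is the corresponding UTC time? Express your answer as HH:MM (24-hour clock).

1 February 2032 is a Sunday, so the first Sunday is February 1 and the fourth is February 22.
1 September 2032 is a Wednesday, so the first Sunday is September 5.
February 21, 2032 is outside the daylight-saving period (22 February – 5 September), so Pelkir Coast is on standard time, UTC−06:00.
19:30 local + 6h = 01:30 UTC (rolling into the next day, 22 February 2032).

01:30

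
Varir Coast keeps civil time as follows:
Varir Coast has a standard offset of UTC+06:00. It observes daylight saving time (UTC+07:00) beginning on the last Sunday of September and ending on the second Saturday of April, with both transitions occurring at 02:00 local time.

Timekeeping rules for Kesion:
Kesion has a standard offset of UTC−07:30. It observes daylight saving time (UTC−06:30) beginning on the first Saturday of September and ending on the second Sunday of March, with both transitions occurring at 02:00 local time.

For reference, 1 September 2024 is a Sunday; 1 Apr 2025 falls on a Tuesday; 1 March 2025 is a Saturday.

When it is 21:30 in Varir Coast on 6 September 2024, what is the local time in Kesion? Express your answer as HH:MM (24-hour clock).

08:00

1 September 2024 is a Sunday, so Sundays fall on 1, 8, 15, 22, 29; the last is September 29.
1 April 2025 is a Tuesday, so the first Saturday is April 5 and the second is April 12.
6 September 2024 does not fall between 29 September 2024 and 12 April 2025, so daylight saving is not in effect and Varir Coast is at UTC+06:00.
21:30 Varir Coast − 6h = 15:30 UTC.
1 September 2024 is a Sunday, so the first Saturday is September 7.
1 March 2025 is a Saturday, so the first Sunday is March 2 and the second is March 9.
At the standard offset (UTC−07:30), 15:30 UTC − 7h30m = 08:00 Kesion standard time.
The standard-time date in Kesion, 6 September 2024, is outside the daylight-saving period (7 September 2024 – 9 March 2025), so Kesion is on standard time, UTC−07:30.
15:30 UTC − 7h30m = 08:00 Kesion.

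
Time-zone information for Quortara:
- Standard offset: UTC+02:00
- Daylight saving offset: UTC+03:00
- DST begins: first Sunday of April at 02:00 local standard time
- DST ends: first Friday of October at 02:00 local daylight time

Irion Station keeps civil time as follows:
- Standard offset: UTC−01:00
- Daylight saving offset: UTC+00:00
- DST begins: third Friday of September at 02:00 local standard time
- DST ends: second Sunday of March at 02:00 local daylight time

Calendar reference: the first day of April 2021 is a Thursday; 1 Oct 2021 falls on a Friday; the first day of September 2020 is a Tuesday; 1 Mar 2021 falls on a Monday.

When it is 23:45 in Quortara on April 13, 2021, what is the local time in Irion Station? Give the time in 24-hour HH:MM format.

19:45

1 April 2021 is a Thursday, so the first Sunday is April 4.
1 October 2021 is a Friday, so the first Friday is October 1.
Daylight saving runs 4 April – 1 October; April 13, 2021 is inside that window, so Quortara is at UTC+03:00.
23:45 Quortara − 3h = 20:45 UTC.
1 September 2020 is a Tuesday, so the first Friday is September 4 and the third is September 18.
1 March 2021 is a Monday, so the first Sunday is March 7 and the second is March 14.
At the standard offset (UTC−01:00), 20:45 UTC − 1h = 19:45 Irion Station standard time.
The standard-time date in Irion Station, April 13, 2021, does not fall between 18 September 2020 and 14 March 2021, so daylight saving is not in effect and Irion Station is at UTC−01:00.
20:45 UTC − 1h = 19:45 Irion Station.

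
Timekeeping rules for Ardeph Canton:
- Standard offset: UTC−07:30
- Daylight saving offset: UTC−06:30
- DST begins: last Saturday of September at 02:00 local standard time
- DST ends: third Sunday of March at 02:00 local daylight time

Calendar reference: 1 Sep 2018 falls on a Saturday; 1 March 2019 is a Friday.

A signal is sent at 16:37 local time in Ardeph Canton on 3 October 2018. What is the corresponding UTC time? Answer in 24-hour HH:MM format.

1 September 2018 is a Saturday, so Saturdays fall on 1, 8, 15, 22, 29; the last is September 29.
1 March 2019 is a Friday, so the first Sunday is March 3 and the third is March 17.
3 October 2018 falls between 29 September 2018 and 17 March 2019, so daylight saving is in effect and Ardeph Canton is at UTC−06:30.
16:37 local + 6h30m = 23:07 UTC.

23:07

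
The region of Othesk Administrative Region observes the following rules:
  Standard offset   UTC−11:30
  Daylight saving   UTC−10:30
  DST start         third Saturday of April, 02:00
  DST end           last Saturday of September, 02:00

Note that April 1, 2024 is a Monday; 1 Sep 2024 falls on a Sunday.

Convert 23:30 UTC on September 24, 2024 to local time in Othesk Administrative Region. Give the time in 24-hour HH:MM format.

1 April 2024 is a Monday, so the first Saturday is April 6 and the third is April 20.
1 September 2024 is a Sunday, so Saturdays fall on 7, 14, 21, 28; the last is September 28.
At the standard offset (UTC−11:30), 23:30 UTC − 11h30m = 12:00 Othesk Administrative Region standard time.
The standard-time date in Othesk Administrative Region, September 24, 2024, falls between 20 April and 28 September, so daylight saving is in effect and Othesk Administrative Region is at UTC−10:30.
23:30 UTC − 10h30m = 13:00 local.

13:00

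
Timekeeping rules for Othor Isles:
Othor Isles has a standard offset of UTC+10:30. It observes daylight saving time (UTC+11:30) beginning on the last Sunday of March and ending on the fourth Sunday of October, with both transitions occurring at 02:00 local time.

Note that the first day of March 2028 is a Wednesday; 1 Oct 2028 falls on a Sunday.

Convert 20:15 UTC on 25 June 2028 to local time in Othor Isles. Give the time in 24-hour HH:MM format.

1 March 2028 is a Wednesday, so Sundays fall on 5, 12, 19, 26; the last is March 26.
1 October 2028 is a Sunday, so the first Sunday is October 1 and the fourth is October 22.
At the standard offset (UTC+10:30), 20:15 UTC + 10h30m = 06:45 Othor Isles standard time (rolling into the next day, 26 June 2028).
The standard-time date in Othor Isles, 26 June 2028, lies within the daylight-saving period (26 March – 22 October), so Othor Isles is on daylight time, UTC+11:30.
20:15 UTC + 11h30m = 07:45 local (rolling into the next day, 26 June 2028).

07:45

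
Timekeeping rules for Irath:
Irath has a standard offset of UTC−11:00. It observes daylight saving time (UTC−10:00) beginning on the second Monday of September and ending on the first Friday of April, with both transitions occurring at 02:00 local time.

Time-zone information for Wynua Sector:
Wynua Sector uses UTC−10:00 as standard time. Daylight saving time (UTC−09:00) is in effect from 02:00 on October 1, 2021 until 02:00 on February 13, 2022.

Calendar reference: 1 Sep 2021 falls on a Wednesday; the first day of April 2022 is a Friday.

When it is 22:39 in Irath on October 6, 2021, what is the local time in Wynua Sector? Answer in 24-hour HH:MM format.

23:39

1 September 2021 is a Wednesday, so the first Monday is September 6 and the second is September 13.
1 April 2022 is a Friday, so the first Friday is April 1.
October 6, 2021 falls between 13 September 2021 and 1 April 2022, so daylight saving is in effect and Irath is at UTC−10:00.
22:39 Irath + 10h = 08:39 UTC (rolling into the next day, 7 October 2021).
At the standard offset (UTC−10:00), 08:39 UTC − 10h = 22:39 Wynua Sector standard time (rolling into the previous day, 6 October 2021).
The standard-time date in Wynua Sector, October 6, 2021, falls between 1 October 2021 and 13 February 2022, so daylight saving is in effect and Wynua Sector is at UTC−09:00.
08:39 UTC − 9h = 23:39 Wynua Sector (rolling into the previous day, 6 October 2021).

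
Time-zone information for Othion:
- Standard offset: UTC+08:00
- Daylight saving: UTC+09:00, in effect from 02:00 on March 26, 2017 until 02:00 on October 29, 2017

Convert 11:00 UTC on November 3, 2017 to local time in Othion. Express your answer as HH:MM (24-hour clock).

At the standard offset (UTC+08:00), 11:00 UTC + 8h = 19:00 Othion standard time.
Daylight saving runs 26 March – 29 October; the standard-time date in Othion, November 3, 2017, is outside that window, so Othion is on standard time at UTC+08:00.
11:00 UTC + 8h = 19:00 local.

19:00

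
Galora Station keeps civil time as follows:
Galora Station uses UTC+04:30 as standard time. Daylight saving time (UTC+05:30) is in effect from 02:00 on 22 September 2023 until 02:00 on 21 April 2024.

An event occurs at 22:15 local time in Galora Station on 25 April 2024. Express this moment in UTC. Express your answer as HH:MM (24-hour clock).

Daylight saving runs 22 September 2023 – 21 April 2024; 25 April 2024 is outside that window, so Galora Station is on standard time at UTC+04:30.
22:15 local − 4h30m = 17:45 UTC.

17:45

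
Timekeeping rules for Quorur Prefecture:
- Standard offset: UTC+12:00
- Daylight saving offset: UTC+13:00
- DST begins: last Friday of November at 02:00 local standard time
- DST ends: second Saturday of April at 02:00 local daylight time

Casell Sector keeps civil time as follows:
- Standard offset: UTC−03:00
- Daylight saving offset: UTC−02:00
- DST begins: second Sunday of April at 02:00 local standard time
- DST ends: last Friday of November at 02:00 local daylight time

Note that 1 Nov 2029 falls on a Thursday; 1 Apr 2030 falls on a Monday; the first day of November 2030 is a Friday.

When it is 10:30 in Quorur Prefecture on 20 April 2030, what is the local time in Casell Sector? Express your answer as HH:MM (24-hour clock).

20:30

1 November 2029 is a Thursday, so Fridays fall on 2, 9, 16, 23, 30; the last is November 30.
1 April 2030 is a Monday, so the first Saturday is April 6 and the second is April 13.
20 April 2030 does not fall between 30 November 2029 and 13 April 2030, so daylight saving is not in effect and Quorur Prefecture is at UTC+12:00.
10:30 Quorur Prefecture − 12h = 22:30 UTC (rolling into the previous day, 19 April 2030).
1 April 2030 is a Monday, so the first Sunday is April 7 and the second is April 14.
1 November 2030 is a Friday, so Fridays fall on 1, 8, 15, 22, 29; the last is November 29.
At the standard offset (UTC−03:00), 22:30 UTC − 3h = 19:30 Casell Sector standard time.
Daylight saving runs 14 April – 29 November; the standard-time date in Casell Sector, 19 April 2030, is inside that window, so Casell Sector is at UTC−02:00.
22:30 UTC − 2h = 20:30 Casell Sector.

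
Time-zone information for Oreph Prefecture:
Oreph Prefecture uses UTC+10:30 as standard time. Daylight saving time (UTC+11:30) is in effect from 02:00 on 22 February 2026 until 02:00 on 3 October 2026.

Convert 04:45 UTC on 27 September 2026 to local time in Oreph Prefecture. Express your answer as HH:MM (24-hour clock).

16:15

At the standard offset (UTC+10:30), 04:45 UTC + 10h30m = 15:15 Oreph Prefecture standard time.
The standard-time date in Oreph Prefecture, 27 September 2026, falls between 22 February and 3 October, so daylight saving is in effect and Oreph Prefecture is at UTC+11:30.
04:45 UTC + 11h30m = 16:15 local.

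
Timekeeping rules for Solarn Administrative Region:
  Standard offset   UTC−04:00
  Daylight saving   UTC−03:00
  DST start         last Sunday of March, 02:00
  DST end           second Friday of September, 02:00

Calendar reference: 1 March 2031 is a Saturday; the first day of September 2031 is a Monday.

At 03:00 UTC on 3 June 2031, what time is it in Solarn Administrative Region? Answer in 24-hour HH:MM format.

00:00

1 March 2031 is a Saturday, so Sundays fall on 2, 9, 16, 23, 30; the last is March 30.
1 September 2031 is a Monday, so the first Friday is September 5 and the second is September 12.
At the standard offset (UTC−04:00), 03:00 UTC − 4h = 23:00 Solarn Administrative Region standard time (rolling into the previous day, 2 June 2031).
Daylight saving runs 30 March – 12 September; the standard-time date in Solarn Administrative Region, 2 June 2031, is inside that window, so Solarn Administrative Region is at UTC−03:00.
03:00 UTC − 3h = 00:00 local.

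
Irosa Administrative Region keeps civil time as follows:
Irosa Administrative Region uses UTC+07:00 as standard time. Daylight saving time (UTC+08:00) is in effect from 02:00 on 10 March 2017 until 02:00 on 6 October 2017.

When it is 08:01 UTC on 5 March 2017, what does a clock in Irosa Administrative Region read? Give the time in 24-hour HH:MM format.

At the standard offset (UTC+07:00), 08:01 UTC + 7h = 15:01 Irosa Administrative Region standard time.
Daylight saving runs 10 March – 6 October; the standard-time date in Irosa Administrative Region, 5 March 2017, is outside that window, so Irosa Administrative Region is on standard time at UTC+07:00.
08:01 UTC + 7h = 15:01 local.

15:01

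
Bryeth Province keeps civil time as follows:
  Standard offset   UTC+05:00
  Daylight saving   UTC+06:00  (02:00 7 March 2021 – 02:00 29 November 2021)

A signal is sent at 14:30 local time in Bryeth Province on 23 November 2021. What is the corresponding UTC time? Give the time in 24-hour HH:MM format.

23 November 2021 falls between 7 March and 29 November, so daylight saving is in effect and Bryeth Province is at UTC+06:00.
14:30 local − 6h = 08:30 UTC.

08:30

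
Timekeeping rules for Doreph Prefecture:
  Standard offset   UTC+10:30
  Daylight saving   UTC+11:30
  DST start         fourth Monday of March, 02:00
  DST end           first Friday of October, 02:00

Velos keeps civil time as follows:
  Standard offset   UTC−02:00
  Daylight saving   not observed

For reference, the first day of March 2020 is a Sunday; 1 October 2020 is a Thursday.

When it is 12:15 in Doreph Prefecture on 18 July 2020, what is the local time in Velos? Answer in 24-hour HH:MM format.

22:45

1 March 2020 is a Sunday, so the first Monday is March 2 and the fourth is March 23.
1 October 2020 is a Thursday, so the first Friday is October 2.
Daylight saving runs 23 March – 2 October; 18 July 2020 is inside that window, so Doreph Prefecture is at UTC+11:30.
12:15 Doreph Prefecture − 11h30m = 00:45 UTC.
Velos stays on UTC−02:00 all year.
00:45 UTC − 2h = 22:45 Velos (rolling into the previous day, 17 July 2020).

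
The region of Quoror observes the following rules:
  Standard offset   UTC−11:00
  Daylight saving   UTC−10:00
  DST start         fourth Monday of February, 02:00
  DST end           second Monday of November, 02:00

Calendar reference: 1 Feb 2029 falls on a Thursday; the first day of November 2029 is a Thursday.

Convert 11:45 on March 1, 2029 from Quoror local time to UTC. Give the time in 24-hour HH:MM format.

21:45

1 February 2029 is a Thursday, so the first Monday is February 5 and the fourth is February 26.
1 November 2029 is a Thursday, so the first Monday is November 5 and the second is November 12.
Daylight saving runs 26 February – 12 November; March 1, 2029 is inside that window, so Quoror is at UTC−10:00.
11:45 local + 10h = 21:45 UTC.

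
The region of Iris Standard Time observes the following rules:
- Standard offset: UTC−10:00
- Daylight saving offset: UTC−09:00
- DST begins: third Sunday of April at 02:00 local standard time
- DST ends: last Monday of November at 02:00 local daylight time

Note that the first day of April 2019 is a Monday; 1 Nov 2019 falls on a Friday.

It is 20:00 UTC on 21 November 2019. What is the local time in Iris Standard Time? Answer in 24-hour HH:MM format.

11:00

1 April 2019 is a Monday, so the first Sunday is April 7 and the third is April 21.
1 November 2019 is a Friday, so Mondays fall on 4, 11, 18, 25; the last is November 25.
At the standard offset (UTC−10:00), 20:00 UTC − 10h = 10:00 Iris Standard Time standard time.
Daylight saving runs 21 April – 25 November; the standard-time date in Iris Standard Time, 21 November 2019, is inside that window, so Iris Standard Time is at UTC−09:00.
20:00 UTC − 9h = 11:00 local.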